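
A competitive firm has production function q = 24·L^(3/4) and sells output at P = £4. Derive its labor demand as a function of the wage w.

MP_L = (3/4)·24·L^(-1/4) = 18·L^(-1/4).
Setting P·MP_L = w: 72·L^(-1/4) = w.
Solving for L: L^(-1/4) = w/72, so L = (72/w)^(4).

L(w) = (72/w)^(4)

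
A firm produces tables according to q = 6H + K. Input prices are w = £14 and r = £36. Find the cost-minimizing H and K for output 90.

The inputs are perfect substitutes, so the firm uses whichever has the lower cost per unit of output.
Cost per unit of output via H is 7/3; via K it is 36. H is cheaper.
Producing q = 90 with H alone: H = 15, K = 0.

H* = 15, K* = 0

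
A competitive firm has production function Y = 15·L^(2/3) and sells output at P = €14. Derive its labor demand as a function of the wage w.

L(w) = 2744000/w³

MP_L = (2/3)·15·L^(-1/3) = 10·L^(-1/3).
Setting P·MP_L = w: 140·L^(-1/3) = w.
Solving for L: L^(-1/3) = w/140, so L = (140/w)^(3).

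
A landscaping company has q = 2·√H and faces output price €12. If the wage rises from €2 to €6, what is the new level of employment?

From P·MP_H = w with MP_H = H^(-1/2), the labor demand is H(w) = (12/w)^(2).
At w = 2: H = 36. At w = 6: H = 4.

H* = 4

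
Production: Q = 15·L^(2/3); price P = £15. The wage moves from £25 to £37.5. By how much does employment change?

ΔL = -152

From P·MP_L = w with MP_L = 10·L^(-1/3), the labor demand is L(w) = (150/w)^(3).
At w = 25: L = 216. At w = 37.5: L = 64.
ΔL = 64 − 216 = -152.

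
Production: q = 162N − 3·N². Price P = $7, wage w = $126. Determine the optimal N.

The marginal product of N is MP_N = 162 − 6N.
A price-taking firm hires until the value of the marginal product equals the wage: P·MP_N = w, so 7·(162 − 6N) = 126.
Then 162 − 6N = 18, giving N = 24.

N* = 24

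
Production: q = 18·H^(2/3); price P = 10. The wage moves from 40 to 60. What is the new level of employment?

H* = 8

From P·MP_H = w with MP_H = 12·H^(-1/3), the labor demand is H(w) = (120/w)^(3).
At w = 40: H = 27. At w = 60: H = 8.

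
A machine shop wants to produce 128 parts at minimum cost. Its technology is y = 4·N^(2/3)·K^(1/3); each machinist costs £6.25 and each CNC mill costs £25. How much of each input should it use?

Cost minimization requires the marginal rate of technical substitution to equal the input-price ratio: MP_N/MP_K = w/r.
Here MP_N/MP_K = (2/3)·(K/N)/(1/3) = 2·(K/N). Setting this equal to 6.25/25 = 0.25 gives K = 0.125N.
Substituting into y = 128: 4·N^(2/3)·(0.125N)^(1/3) = 128.
Solving, N = 64 and K = 8.

N* = 64, K* = 8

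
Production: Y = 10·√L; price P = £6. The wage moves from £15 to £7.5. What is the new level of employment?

L* = 16

From P·MP_L = w with MP_L = 5·L^(-1/2), the labor demand is L(w) = (30/w)^(2).
At w = 15: L = 4. At w = 7.5: L = 16.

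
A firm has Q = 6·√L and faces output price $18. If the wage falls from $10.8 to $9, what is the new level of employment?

From P·MP_L = w with MP_L = 3·L^(-1/2), the labor demand is L(w) = (54/w)^(2).
At w = 10.8: L = 25. At w = 9: L = 36.

L* = 36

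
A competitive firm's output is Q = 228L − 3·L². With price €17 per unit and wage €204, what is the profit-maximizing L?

L* = 36

The marginal product of L is MP_L = 228 − 6L.
A price-taking firm hires until the value of the marginal product equals the wage: P·MP_L = w, so 17·(228 − 6L) = 204.
Then 228 − 6L = 12, giving L = 36.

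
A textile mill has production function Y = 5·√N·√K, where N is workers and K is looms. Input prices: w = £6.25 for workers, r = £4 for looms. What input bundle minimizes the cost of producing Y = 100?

Cost minimization requires the marginal rate of technical substitution to equal the input-price ratio: MP_N/MP_K = w/r.
Here MP_N/MP_K = (1/2)·(K/N)/(1/2) = (K/N). Setting this equal to 6.25/4 = 1.5625 gives K = 1.5625N.
Substituting into Y = 100: 5·N^(1/2)·(1.5625N)^(1/2) = 100.
Solving, N = 16 and K = 25.

N* = 16, K* = 25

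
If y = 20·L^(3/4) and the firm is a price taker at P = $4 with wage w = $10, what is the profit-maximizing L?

L* = 1296

MP_L = (3/4)·20·L^(-1/4) = 15·L^(-1/4).
Profit maximization for a price taker requires P·MP_L = w: 4·15·L^(-1/4) = 10.
So L^(-1/4) = 1/6, which gives L = 1296.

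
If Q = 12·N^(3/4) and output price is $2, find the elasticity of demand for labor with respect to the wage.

ε = -4

MP_N = (3/4)·12·N^(-1/4), so P·MP_N = w gives 18·N^(-1/4) = w.
Solving, N(w) = (18/w)^(4). This is a constant-elasticity form: N ∝ w^(−4), so ε = −4.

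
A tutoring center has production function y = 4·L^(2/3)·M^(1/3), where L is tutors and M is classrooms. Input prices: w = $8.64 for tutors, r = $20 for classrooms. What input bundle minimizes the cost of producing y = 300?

L* = 125, M* = 27

Cost minimization requires the marginal rate of technical substitution to equal the input-price ratio: MP_L/MP_M = w/r.
Here MP_L/MP_M = (2/3)·(M/L)/(1/3) = 2·(M/L). Setting this equal to 8.64/20 = 0.432 gives M = 0.216L.
Substituting into y = 300: 4·L^(2/3)·(0.216L)^(1/3) = 300.
Solving, L = 125 and M = 27.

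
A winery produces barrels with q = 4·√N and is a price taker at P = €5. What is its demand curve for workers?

N(w) = 100/w²

MP_N = (1/2)·4·N^(-1/2) = 2·N^(-1/2).
Setting P·MP_N = w: 10·N^(-1/2) = w.
Solving for N: N^(-1/2) = w/10, so N = (10/w)^(2).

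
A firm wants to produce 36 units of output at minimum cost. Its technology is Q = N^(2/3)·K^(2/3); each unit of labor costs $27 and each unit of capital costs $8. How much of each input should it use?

N* = 8, K* = 27

Cost minimization requires the marginal rate of technical substitution to equal the input-price ratio: MP_N/MP_K = w/r.
Here MP_N/MP_K = (2/3)·(K/N)/(2/3) = (K/N). Setting this equal to 27/8 = 3.375 gives K = 3.375N.
Substituting into Q = 36: N^(2/3)·(3.375N)^(2/3) = 36.
Solving, N = 8 and K = 27.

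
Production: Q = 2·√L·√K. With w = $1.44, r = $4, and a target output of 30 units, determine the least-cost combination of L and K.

Cost minimization requires the marginal rate of technical substitution to equal the input-price ratio: MP_L/MP_K = w/r.
Here MP_L/MP_K = (1/2)·(K/L)/(1/2) = (K/L). Setting this equal to 1.44/4 = 0.36 gives K = 0.36L.
Substituting into Q = 30: 2·L^(1/2)·(0.36L)^(1/2) = 30.
Solving, L = 25 and K = 9.

L* = 25, K* = 9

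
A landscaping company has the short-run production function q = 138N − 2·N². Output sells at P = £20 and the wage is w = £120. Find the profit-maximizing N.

The marginal product of N is MP_N = 138 − 4N.
A price-taking firm hires until the value of the marginal product equals the wage: P·MP_N = w, so 20·(138 − 4N) = 120.
Then 138 − 4N = 6, giving N = 33.

N* = 33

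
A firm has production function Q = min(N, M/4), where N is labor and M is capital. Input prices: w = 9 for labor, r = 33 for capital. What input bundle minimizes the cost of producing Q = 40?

N* = 40, M* = 160

With a fixed-proportions technology, the cost-minimizing bundle uses no slack in either input: N = M/4 = Q.
So N = 40 and M = 4·40 = 160.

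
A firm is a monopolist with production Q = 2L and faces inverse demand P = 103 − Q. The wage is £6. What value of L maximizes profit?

L* = 25

Marginal revenue from the inverse demand is MR = 103 − 2Q.
The marginal product is MP_L = 2.
A monopolist hires until marginal revenue product equals the wage: MR·MP_L = w.
(103 − 4L)·2 = 6, so L = 25.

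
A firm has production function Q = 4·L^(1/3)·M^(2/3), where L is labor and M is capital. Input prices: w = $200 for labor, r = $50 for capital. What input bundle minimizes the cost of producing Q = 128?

L* = 8, M* = 64

Cost minimization requires the marginal rate of technical substitution to equal the input-price ratio: MP_L/MP_M = w/r.
Here MP_L/MP_M = (1/3)·(M/L)/(2/3) = 0.5·(M/L). Setting this equal to 200/50 = 4 gives M = 8L.
Substituting into Q = 128: 4·L^(1/3)·(8L)^(2/3) = 128.
Solving, L = 8 and M = 64.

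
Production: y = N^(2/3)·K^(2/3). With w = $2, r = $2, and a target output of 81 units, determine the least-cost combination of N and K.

Cost minimization requires the marginal rate of technical substitution to equal the input-price ratio: MP_N/MP_K = w/r.
Here MP_N/MP_K = (2/3)·(K/N)/(2/3) = (K/N). Setting this equal to 2/2 = 1 gives K = N.
Substituting into y = 81: N^(2/3)·(N)^(2/3) = 81.
Solving, N = 27 and K = 27.

N* = 27, K* = 27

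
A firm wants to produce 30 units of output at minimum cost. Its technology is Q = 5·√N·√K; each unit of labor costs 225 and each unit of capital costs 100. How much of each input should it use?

Cost minimization requires the marginal rate of technical substitution to equal the input-price ratio: MP_N/MP_K = w/r.
Here MP_N/MP_K = (1/2)·(K/N)/(1/2) = (K/N). Setting this equal to 225/100 = 2.25 gives K = 2.25N.
Substituting into Q = 30: 5·N^(1/2)·(2.25N)^(1/2) = 30.
Solving, N = 4 and K = 9.

N* = 4, K* = 9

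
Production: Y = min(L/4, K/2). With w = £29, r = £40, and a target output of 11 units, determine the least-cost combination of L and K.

L* = 44, K* = 22

With a fixed-proportions technology, the cost-minimizing bundle uses no slack in either input: L/4 = K/2 = Y.
So L = 4·11 = 44 and K = 2·11 = 22.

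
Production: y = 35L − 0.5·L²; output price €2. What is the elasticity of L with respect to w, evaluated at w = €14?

From P·MP_L = w with MP_L = 35 − L, labor demand is L(w) = 35 − w/2.
dL/dw = −1/(2) = -0.5.
At w = 14, L = 28, so ε = (dL/dw)·(w/L) = (-0.5)·(14/28) = -0.25.

ε = -0.25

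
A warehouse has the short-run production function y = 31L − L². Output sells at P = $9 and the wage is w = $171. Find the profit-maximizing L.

L* = 6

The marginal product of L is MP_L = 31 − 2L.
A price-taking firm hires until the value of the marginal product equals the wage: P·MP_L = w, so 9·(31 − 2L) = 171.
Then 31 − 2L = 19, giving L = 6.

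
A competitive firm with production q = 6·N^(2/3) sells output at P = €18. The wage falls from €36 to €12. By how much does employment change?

From P·MP_N = w with MP_N = 4·N^(-1/3), the labor demand is N(w) = (72/w)^(3).
At w = 36: N = 8. At w = 12: N = 216.
ΔN = 216 − 8 = 208.

ΔN = 208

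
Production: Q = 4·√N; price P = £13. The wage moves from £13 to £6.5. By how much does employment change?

ΔN = 12

From P·MP_N = w with MP_N = 2·N^(-1/2), the labor demand is N(w) = (26/w)^(2).
At w = 13: N = 4. At w = 6.5: N = 16.
ΔN = 16 − 4 = 12.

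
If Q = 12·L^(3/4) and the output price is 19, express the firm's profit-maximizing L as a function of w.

L(w) = (171/w)^(4)

MP_L = (3/4)·12·L^(-1/4) = 9·L^(-1/4).
Setting P·MP_L = w: 171·L^(-1/4) = w.
Solving for L: L^(-1/4) = w/171, so L = (171/w)^(4).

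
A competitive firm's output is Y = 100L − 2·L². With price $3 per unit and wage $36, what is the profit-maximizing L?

The marginal product of L is MP_L = 100 − 4L.
A price-taking firm hires until the value of the marginal product equals the wage: P·MP_L = w, so 3·(100 − 4L) = 36.
Then 100 − 4L = 12, giving L = 22.

L* = 22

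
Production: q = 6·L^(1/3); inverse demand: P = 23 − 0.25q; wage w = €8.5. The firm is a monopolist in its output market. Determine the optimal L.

Marginal revenue from the inverse demand is MR = 23 − 0.5q.
The marginal product is MP_L = 2·L^(-2/3).
A monopolist hires until marginal revenue product equals the wage: MR·MP_L = w.
At L, q = 6·L^(1/3). Substituting and solving: (23 − 3·L^(1/3))·2·L^(-2/3) = 8.5 gives L = 8.

L* = 8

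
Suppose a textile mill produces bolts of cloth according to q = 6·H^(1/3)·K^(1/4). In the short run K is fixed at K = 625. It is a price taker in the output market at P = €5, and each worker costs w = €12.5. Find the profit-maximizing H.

With K = 625, MP_H = (1/3)·6·H^(-2/3)·625^(1/4) = 10·H^(-2/3).
Profit maximization for a price taker requires P·MP_H = w: 5·10·H^(-2/3) = 12.5.
So H^(-2/3) = 0.25, which gives H = 8.

H* = 8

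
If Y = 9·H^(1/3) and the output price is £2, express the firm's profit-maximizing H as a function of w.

H(w) = (6/w)^(3/2)

MP_H = (1/3)·9·H^(-2/3) = 3·H^(-2/3).
Setting P·MP_H = w: 6·H^(-2/3) = w.
Solving for H: H^(-2/3) = w/6, so H = (6/w)^(3/2).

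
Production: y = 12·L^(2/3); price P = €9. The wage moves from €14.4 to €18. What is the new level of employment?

L* = 64

From P·MP_L = w with MP_L = 8·L^(-1/3), the labor demand is L(w) = (72/w)^(3).
At w = 14.4: L = 125. At w = 18: L = 64.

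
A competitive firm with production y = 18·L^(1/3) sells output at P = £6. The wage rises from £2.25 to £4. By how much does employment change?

ΔL = -37

From P·MP_L = w with MP_L = 6·L^(-2/3), the labor demand is L(w) = (36/w)^(3/2).
At w = 2.25: L = 64. At w = 4: L = 27.
ΔL = 27 − 64 = -37.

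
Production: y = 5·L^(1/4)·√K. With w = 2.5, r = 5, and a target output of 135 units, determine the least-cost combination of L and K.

Cost minimization requires the marginal rate of technical substitution to equal the input-price ratio: MP_L/MP_K = w/r.
Here MP_L/MP_K = (1/4)·(K/L)/(1/2) = 0.5·(K/L). Setting this equal to 2.5/5 = 0.5 gives K = L.
Substituting into y = 135: 5·L^(1/4)·(L)^(1/2) = 135.
Solving, L = 81 and K = 81.

L* = 81, K* = 81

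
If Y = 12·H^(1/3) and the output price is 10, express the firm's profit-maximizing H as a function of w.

H(w) = (40/w)^(3/2)

MP_H = (1/3)·12·H^(-2/3) = 4·H^(-2/3).
Setting P·MP_H = w: 40·H^(-2/3) = w.
Solving for H: H^(-2/3) = w/40, so H = (40/w)^(3/2).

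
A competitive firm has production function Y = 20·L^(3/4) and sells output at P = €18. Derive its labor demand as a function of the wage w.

L(w) = (270/w)^(4)

MP_L = (3/4)·20·L^(-1/4) = 15·L^(-1/4).
Setting P·MP_L = w: 270·L^(-1/4) = w.
Solving for L: L^(-1/4) = w/270, so L = (270/w)^(4).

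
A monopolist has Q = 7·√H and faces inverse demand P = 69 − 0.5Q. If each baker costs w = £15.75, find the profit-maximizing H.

H* = 36

Marginal revenue from the inverse demand is MR = 69 − Q.
The marginal product is MP_H = 3.5·H^(-1/2).
A monopolist hires until marginal revenue product equals the wage: MR·MP_H = w.
At H, Q = 7·√H. Substituting and solving: (69 − 7·√H)·3.5·H^(-1/2) = 15.75 gives H = 36.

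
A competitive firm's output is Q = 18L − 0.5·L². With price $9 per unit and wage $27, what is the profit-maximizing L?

The marginal product of L is MP_L = 18 − L.
A price-taking firm hires until the value of the marginal product equals the wage: P·MP_L = w, so 9·(18 − L) = 27.
Then 18 − L = 3, giving L = 15.

L* = 15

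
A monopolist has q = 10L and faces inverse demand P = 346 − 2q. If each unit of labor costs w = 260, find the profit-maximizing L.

Marginal revenue from the inverse demand is MR = 346 − 4q.
The marginal product is MP_L = 10.
A monopolist hires until marginal revenue product equals the wage: MR·MP_L = w.
(346 − 40L)·10 = 260, so L = 8.

L* = 8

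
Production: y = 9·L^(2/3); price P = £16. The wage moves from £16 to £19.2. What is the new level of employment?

From P·MP_L = w with MP_L = 6·L^(-1/3), the labor demand is L(w) = (96/w)^(3).
At w = 16: L = 216. At w = 19.2: L = 125.

L* = 125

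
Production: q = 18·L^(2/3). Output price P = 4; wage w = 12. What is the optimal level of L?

L* = 64

MP_L = (2/3)·18·L^(-1/3) = 12·L^(-1/3).
Profit maximization for a price taker requires P·MP_L = w: 4·12·L^(-1/3) = 12.
So L^(-1/3) = 0.25, which gives L = 64.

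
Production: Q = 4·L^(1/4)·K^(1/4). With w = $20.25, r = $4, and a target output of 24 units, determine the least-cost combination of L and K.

L* = 16, K* = 81

Cost minimization requires the marginal rate of technical substitution to equal the input-price ratio: MP_L/MP_K = w/r.
Here MP_L/MP_K = (1/4)·(K/L)/(1/4) = (K/L). Setting this equal to 20.25/4 = 5.0625 gives K = 5.0625L.
Substituting into Q = 24: 4·L^(1/4)·(5.0625L)^(1/4) = 24.
Solving, L = 16 and K = 81.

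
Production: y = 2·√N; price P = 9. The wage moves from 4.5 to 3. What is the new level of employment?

N* = 9

From P·MP_N = w with MP_N = N^(-1/2), the labor demand is N(w) = (9/w)^(2).
At w = 4.5: N = 4. At w = 3: N = 9.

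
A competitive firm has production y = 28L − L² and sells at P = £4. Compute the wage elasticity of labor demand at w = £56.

From P·MP_L = w with MP_L = 28 − 2L, labor demand is L(w) = (28 − w/4)/2.
dL/dw = −1/(8) = -0.125.
At w = 56, L = 7, so ε = (dL/dw)·(w/L) = (-0.125)·(56/7) = -1.

ε = -1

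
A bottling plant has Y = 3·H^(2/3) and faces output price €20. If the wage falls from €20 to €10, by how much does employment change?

From P·MP_H = w with MP_H = 2·H^(-1/3), the labor demand is H(w) = (40/w)^(3).
At w = 20: H = 8. At w = 10: H = 64.
ΔH = 64 − 8 = 56.

ΔH = 56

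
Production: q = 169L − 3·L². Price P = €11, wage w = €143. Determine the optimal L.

The marginal product of L is MP_L = 169 − 6L.
A price-taking firm hires until the value of the marginal product equals the wage: P·MP_L = w, so 11·(169 − 6L) = 143.
Then 169 − 6L = 13, giving L = 26.

L* = 26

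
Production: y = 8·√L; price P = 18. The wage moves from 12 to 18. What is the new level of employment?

L* = 16

From P·MP_L = w with MP_L = 4·L^(-1/2), the labor demand is L(w) = (72/w)^(2).
At w = 12: L = 36. At w = 18: L = 16.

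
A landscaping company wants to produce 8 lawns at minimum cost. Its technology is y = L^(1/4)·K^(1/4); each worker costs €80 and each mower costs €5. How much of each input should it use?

Cost minimization requires the marginal rate of technical substitution to equal the input-price ratio: MP_L/MP_K = w/r.
Here MP_L/MP_K = (1/4)·(K/L)/(1/4) = (K/L). Setting this equal to 80/5 = 16 gives K = 16L.
Substituting into y = 8: L^(1/4)·(16L)^(1/4) = 8.
Solving, L = 16 and K = 256.

L* = 16, K* = 256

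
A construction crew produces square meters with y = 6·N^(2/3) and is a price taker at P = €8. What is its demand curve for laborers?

N(w) = 32768/w³

MP_N = (2/3)·6·N^(-1/3) = 4·N^(-1/3).
Setting P·MP_N = w: 32·N^(-1/3) = w.
Solving for N: N^(-1/3) = w/32, so N = (32/w)^(3).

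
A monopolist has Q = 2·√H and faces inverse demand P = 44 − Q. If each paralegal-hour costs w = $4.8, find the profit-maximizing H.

Marginal revenue from the inverse demand is MR = 44 − 2Q.
The marginal product is MP_H = H^(-1/2).
A monopolist hires until marginal revenue product equals the wage: MR·MP_H = w.
At H, Q = 2·√H. Substituting and solving: (44 − 4·√H)·H^(-1/2) = 4.8 gives H = 25.

H* = 25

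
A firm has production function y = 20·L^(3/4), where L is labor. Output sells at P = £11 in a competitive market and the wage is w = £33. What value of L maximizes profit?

L* = 625

MP_L = (3/4)·20·L^(-1/4) = 15·L^(-1/4).
Profit maximization for a price taker requires P·MP_L = w: 11·15·L^(-1/4) = 33.
So L^(-1/4) = 0.2, which gives L = 625.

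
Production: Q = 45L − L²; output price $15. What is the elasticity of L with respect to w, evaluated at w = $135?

ε = -0.25

From P·MP_L = w with MP_L = 45 − 2L, labor demand is L(w) = (45 − w/15)/2.
dL/dw = −1/(30) = -1/30.
At w = 135, L = 18, so ε = (dL/dw)·(w/L) = (-1/30)·(135/18) = -0.25.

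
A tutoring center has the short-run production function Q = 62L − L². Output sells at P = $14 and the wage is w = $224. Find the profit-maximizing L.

The marginal product of L is MP_L = 62 − 2L.
A price-taking firm hires until the value of the marginal product equals the wage: P·MP_L = w, so 14·(62 − 2L) = 224.
Then 62 − 2L = 16, giving L = 23.

L* = 23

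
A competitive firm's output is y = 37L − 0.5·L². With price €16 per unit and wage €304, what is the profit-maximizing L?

The marginal product of L is MP_L = 37 − L.
A price-taking firm hires until the value of the marginal product equals the wage: P·MP_L = w, so 16·(37 − L) = 304.
Then 37 − L = 19, giving L = 18.

L* = 18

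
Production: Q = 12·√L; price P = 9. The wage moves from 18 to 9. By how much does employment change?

From P·MP_L = w with MP_L = 6·L^(-1/2), the labor demand is L(w) = (54/w)^(2).
At w = 18: L = 9. At w = 9: L = 36.
ΔL = 36 − 9 = 27.

ΔL = 27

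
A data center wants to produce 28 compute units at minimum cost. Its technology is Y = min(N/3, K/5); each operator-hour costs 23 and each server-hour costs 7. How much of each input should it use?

With a fixed-proportions technology, the cost-minimizing bundle uses no slack in either input: N/3 = K/5 = Y.
So N = 3·28 = 84 and K = 5·28 = 140.

N* = 84, K* = 140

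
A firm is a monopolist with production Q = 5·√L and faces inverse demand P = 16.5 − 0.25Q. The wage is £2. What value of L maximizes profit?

L* = 25

Marginal revenue from the inverse demand is MR = 16.5 − 0.5Q.
The marginal product is MP_L = 2.5·L^(-1/2).
A monopolist hires until marginal revenue product equals the wage: MR·MP_L = w.
At L, Q = 5·√L. Substituting and solving: (16.5 − 2.5·√L)·2.5·L^(-1/2) = 2 gives L = 25.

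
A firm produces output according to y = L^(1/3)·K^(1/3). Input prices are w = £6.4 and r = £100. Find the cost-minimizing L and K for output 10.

L* = 125, K* = 8

Cost minimization requires the marginal rate of technical substitution to equal the input-price ratio: MP_L/MP_K = w/r.
Here MP_L/MP_K = (1/3)·(K/L)/(1/3) = (K/L). Setting this equal to 6.4/100 = 0.064 gives K = 0.064L.
Substituting into y = 10: L^(1/3)·(0.064L)^(1/3) = 10.
Solving, L = 125 and K = 8.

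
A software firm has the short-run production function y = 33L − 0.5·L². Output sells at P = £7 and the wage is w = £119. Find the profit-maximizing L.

The marginal product of L is MP_L = 33 − L.
A price-taking firm hires until the value of the marginal product equals the wage: P·MP_L = w, so 7·(33 − L) = 119.
Then 33 − L = 17, giving L = 16.

L* = 16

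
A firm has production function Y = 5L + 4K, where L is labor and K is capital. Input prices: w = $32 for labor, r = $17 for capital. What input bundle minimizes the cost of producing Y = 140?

L* = 0, K* = 35

The inputs are perfect substitutes, so the firm uses whichever has the lower cost per unit of output.
Cost per unit of output via L is w/5 = 6.4; via K it is r/4 = 4.25. K is cheaper.
Producing Y = 140 with K alone: L = 0, K = 35.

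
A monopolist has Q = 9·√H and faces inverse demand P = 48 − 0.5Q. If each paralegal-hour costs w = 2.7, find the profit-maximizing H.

Marginal revenue from the inverse demand is MR = 48 − Q.
The marginal product is MP_H = 4.5·H^(-1/2).
A monopolist hires until marginal revenue product equals the wage: MR·MP_H = w.
At H, Q = 9·√H. Substituting and solving: (48 − 9·√H)·4.5·H^(-1/2) = 2.7 gives H = 25.

H* = 25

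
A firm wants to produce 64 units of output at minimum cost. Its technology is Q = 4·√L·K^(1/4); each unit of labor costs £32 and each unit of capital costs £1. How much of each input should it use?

Cost minimization requires the marginal rate of technical substitution to equal the input-price ratio: MP_L/MP_K = w/r.
Here MP_L/MP_K = (1/2)·(K/L)/(1/4) = 2·(K/L). Setting this equal to 32/1 = 32 gives K = 16L.
Substituting into Q = 64: 4·L^(1/2)·(16L)^(1/4) = 64.
Solving, L = 16 and K = 256.

L* = 16, K* = 256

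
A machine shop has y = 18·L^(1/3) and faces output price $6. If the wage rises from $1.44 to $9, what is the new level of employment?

From P·MP_L = w with MP_L = 6·L^(-2/3), the labor demand is L(w) = (36/w)^(3/2).
At w = 1.44: L = 125. At w = 9: L = 8.

L* = 8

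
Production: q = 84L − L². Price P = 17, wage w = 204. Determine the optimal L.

L* = 36

The marginal product of L is MP_L = 84 − 2L.
A price-taking firm hires until the value of the marginal product equals the wage: P·MP_L = w, so 17·(84 − 2L) = 204.
Then 84 − 2L = 12, giving L = 36.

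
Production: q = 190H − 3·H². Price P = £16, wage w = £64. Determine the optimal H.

The marginal product of H is MP_H = 190 − 6H.
A price-taking firm hires until the value of the marginal product equals the wage: P·MP_H = w, so 16·(190 − 6H) = 64.
Then 190 − 6H = 4, giving H = 31.

H* = 31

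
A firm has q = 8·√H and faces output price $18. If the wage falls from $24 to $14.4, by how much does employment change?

ΔH = 16

From P·MP_H = w with MP_H = 4·H^(-1/2), the labor demand is H(w) = (72/w)^(2).
At w = 24: H = 9. At w = 14.4: H = 25.
ΔH = 25 − 9 = 16.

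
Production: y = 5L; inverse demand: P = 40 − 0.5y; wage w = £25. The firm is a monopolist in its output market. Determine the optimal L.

L* = 7

Marginal revenue from the inverse demand is MR = 40 − y.
The marginal product is MP_L = 5.
A monopolist hires until marginal revenue product equals the wage: MR·MP_L = w.
(40 − 5L)·5 = 25, so L = 7.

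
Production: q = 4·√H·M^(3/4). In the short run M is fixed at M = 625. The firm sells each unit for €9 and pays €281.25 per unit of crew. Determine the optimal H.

H* = 64

With M = 625, MP_H = (1/2)·4·H^(-1/2)·625^(3/4) = 250·H^(-1/2).
Profit maximization for a price taker requires P·MP_H = w: 9·250·H^(-1/2) = 281.25.
So H^(-1/2) = 0.125, which gives H = 64.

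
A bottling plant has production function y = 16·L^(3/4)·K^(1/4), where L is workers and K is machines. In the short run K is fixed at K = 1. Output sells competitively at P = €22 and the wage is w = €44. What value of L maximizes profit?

L* = 1296

With K = 1, MP_L = (3/4)·16·L^(-1/4)·1^(1/4) = 12·L^(-1/4).
Profit maximization for a price taker requires P·MP_L = w: 22·12·L^(-1/4) = 44.
So L^(-1/4) = 1/6, which gives L = 1296.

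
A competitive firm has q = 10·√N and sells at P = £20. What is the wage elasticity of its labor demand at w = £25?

MP_N = (1/2)·10·N^(-1/2), so P·MP_N = w gives 100·N^(-1/2) = w.
Solving, N(w) = (100/w)^(2). This is a constant-elasticity form: N ∝ w^(−2), so ε = −2.

ε = -2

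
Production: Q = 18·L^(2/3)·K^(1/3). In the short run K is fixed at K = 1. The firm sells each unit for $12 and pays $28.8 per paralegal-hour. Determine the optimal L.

With K = 1, MP_L = (2/3)·18·L^(-1/3)·1^(1/3) = 12·L^(-1/3).
Profit maximization for a price taker requires P·MP_L = w: 12·12·L^(-1/3) = 28.8.
So L^(-1/3) = 0.2, which gives L = 125.

L* = 125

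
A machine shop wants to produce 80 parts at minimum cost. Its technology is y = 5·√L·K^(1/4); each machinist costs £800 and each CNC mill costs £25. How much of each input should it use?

Cost minimization requires the marginal rate of technical substitution to equal the input-price ratio: MP_L/MP_K = w/r.
Here MP_L/MP_K = (1/2)·(K/L)/(1/4) = 2·(K/L). Setting this equal to 800/25 = 32 gives K = 16L.
Substituting into y = 80: 5·L^(1/2)·(16L)^(1/4) = 80.
Solving, L = 16 and K = 256.

L* = 16, K* = 256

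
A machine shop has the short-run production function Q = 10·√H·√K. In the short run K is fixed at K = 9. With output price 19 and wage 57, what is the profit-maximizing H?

H* = 25

With K = 9, MP_H = (1/2)·10·H^(-1/2)·9^(1/2) = 15·H^(-1/2).
Profit maximization for a price taker requires P·MP_H = w: 19·15·H^(-1/2) = 57.
So H^(-1/2) = 0.2, which gives H = 25.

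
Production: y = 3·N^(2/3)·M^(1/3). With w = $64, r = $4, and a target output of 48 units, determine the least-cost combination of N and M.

N* = 8, M* = 64

Cost minimization requires the marginal rate of technical substitution to equal the input-price ratio: MP_N/MP_M = w/r.
Here MP_N/MP_M = (2/3)·(M/N)/(1/3) = 2·(M/N). Setting this equal to 64/4 = 16 gives M = 8N.
Substituting into y = 48: 3·N^(2/3)·(8N)^(1/3) = 48.
Solving, N = 8 and M = 64.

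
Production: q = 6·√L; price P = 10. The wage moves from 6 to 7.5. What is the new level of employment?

L* = 16

From P·MP_L = w with MP_L = 3·L^(-1/2), the labor demand is L(w) = (30/w)^(2).
At w = 6: L = 25. At w = 7.5: L = 16.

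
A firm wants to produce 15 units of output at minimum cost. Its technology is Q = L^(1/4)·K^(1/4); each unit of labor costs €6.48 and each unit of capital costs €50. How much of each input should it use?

Cost minimization requires the marginal rate of technical substitution to equal the input-price ratio: MP_L/MP_K = w/r.
Here MP_L/MP_K = (1/4)·(K/L)/(1/4) = (K/L). Setting this equal to 6.48/50 = 0.1296 gives K = 0.1296L.
Substituting into Q = 15: L^(1/4)·(0.1296L)^(1/4) = 15.
Solving, L = 625 and K = 81.

L* = 625, K* = 81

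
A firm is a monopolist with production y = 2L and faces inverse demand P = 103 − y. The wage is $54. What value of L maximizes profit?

L* = 19

Marginal revenue from the inverse demand is MR = 103 − 2y.
The marginal product is MP_L = 2.
A monopolist hires until marginal revenue product equals the wage: MR·MP_L = w.
(103 − 4L)·2 = 54, so L = 19.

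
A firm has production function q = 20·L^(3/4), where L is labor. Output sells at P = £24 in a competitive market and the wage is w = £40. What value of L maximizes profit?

MP_L = (3/4)·20·L^(-1/4) = 15·L^(-1/4).
Profit maximization for a price taker requires P·MP_L = w: 24·15·L^(-1/4) = 40.
So L^(-1/4) = 1/9, which gives L = 6561.

L* = 6561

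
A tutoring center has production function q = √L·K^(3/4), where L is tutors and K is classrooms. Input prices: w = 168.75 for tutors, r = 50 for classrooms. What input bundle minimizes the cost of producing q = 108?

L* = 16, K* = 81

Cost minimization requires the marginal rate of technical substitution to equal the input-price ratio: MP_L/MP_K = w/r.
Here MP_L/MP_K = (1/2)·(K/L)/(3/4) = (2/3)·(K/L). Setting this equal to 168.75/50 = 3.375 gives K = 5.0625L.
Substituting into q = 108: L^(1/2)·(5.0625L)^(3/4) = 108.
Solving, L = 16 and K = 81.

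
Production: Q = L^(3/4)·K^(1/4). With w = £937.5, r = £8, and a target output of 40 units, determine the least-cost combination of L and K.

Cost minimization requires the marginal rate of technical substitution to equal the input-price ratio: MP_L/MP_K = w/r.
Here MP_L/MP_K = (3/4)·(K/L)/(1/4) = 3·(K/L). Setting this equal to 937.5/8 = 117.1875 gives K = 39.0625L.
Substituting into Q = 40: L^(3/4)·(39.0625L)^(1/4) = 40.
Solving, L = 16 and K = 625.

L* = 16, K* = 625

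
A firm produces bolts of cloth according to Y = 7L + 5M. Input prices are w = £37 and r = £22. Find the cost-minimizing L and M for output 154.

The inputs are perfect substitutes, so the firm uses whichever has the lower cost per unit of output.
Cost per unit of output via L is w/7 = 37/7; via M it is r/5 = 4.4. M is cheaper.
Producing Y = 154 with M alone: L = 0, M = 30.8.

L* = 0, M* = 30.8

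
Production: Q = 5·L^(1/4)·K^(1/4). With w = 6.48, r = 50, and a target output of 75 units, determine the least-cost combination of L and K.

L* = 625, K* = 81

Cost minimization requires the marginal rate of technical substitution to equal the input-price ratio: MP_L/MP_K = w/r.
Here MP_L/MP_K = (1/4)·(K/L)/(1/4) = (K/L). Setting this equal to 6.48/50 = 0.1296 gives K = 0.1296L.
Substituting into Q = 75: 5·L^(1/4)·(0.1296L)^(1/4) = 75.
Solving, L = 625 and K = 81.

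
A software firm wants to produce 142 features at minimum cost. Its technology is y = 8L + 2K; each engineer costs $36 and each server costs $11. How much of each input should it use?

The inputs are perfect substitutes, so the firm uses whichever has the lower cost per unit of output.
Cost per unit of output via L is w/8 = 4.5; via K it is r/2 = 5.5. L is cheaper.
Producing y = 142 with L alone: L = 17.75, K = 0.

L* = 17.75, K* = 0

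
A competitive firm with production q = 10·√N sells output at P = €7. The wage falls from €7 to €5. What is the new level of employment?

N* = 49

From P·MP_N = w with MP_N = 5·N^(-1/2), the labor demand is N(w) = (35/w)^(2).
At w = 7: N = 25. At w = 5: N = 49.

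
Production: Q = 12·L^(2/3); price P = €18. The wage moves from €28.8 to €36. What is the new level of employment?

From P·MP_L = w with MP_L = 8·L^(-1/3), the labor demand is L(w) = (144/w)^(3).
At w = 28.8: L = 125. At w = 36: L = 64.

L* = 64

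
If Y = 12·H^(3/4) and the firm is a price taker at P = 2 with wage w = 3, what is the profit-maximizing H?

MP_H = (3/4)·12·H^(-1/4) = 9·H^(-1/4).
Profit maximization for a price taker requires P·MP_H = w: 2·9·H^(-1/4) = 3.
So H^(-1/4) = 1/6, which gives H = 1296.

H* = 1296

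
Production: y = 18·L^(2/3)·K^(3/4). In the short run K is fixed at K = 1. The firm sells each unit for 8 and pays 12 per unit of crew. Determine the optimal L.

With K = 1, MP_L = (2/3)·18·L^(-1/3)·1^(3/4) = 12·L^(-1/3).
Profit maximization for a price taker requires P·MP_L = w: 8·12·L^(-1/3) = 12.
So L^(-1/3) = 0.125, which gives L = 512.

L* = 512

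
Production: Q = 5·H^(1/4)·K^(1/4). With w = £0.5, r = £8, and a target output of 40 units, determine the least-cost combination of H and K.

Cost minimization requires the marginal rate of technical substitution to equal the input-price ratio: MP_H/MP_K = w/r.
Here MP_H/MP_K = (1/4)·(K/H)/(1/4) = (K/H). Setting this equal to 0.5/8 = 0.0625 gives K = 0.0625H.
Substituting into Q = 40: 5·H^(1/4)·(0.0625H)^(1/4) = 40.
Solving, H = 256 and K = 16.

H* = 256, K* = 16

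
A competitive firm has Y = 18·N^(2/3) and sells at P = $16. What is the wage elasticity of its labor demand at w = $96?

MP_N = (2/3)·18·N^(-1/3), so P·MP_N = w gives 192·N^(-1/3) = w.
Solving, N(w) = (192/w)^(3). This is a constant-elasticity form: N ∝ w^(−3), so ε = −3.

ε = -3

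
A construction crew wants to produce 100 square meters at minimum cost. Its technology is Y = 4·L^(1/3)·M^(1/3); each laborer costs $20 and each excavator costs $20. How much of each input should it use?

Cost minimization requires the marginal rate of technical substitution to equal the input-price ratio: MP_L/MP_M = w/r.
Here MP_L/MP_M = (1/3)·(M/L)/(1/3) = (M/L). Setting this equal to 20/20 = 1 gives M = L.
Substituting into Y = 100: 4·L^(1/3)·(L)^(1/3) = 100.
Solving, L = 125 and M = 125.

L* = 125, M* = 125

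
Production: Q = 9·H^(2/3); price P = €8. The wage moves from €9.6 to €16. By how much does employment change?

ΔH = -98

From P·MP_H = w with MP_H = 6·H^(-1/3), the labor demand is H(w) = (48/w)^(3).
At w = 9.6: H = 125. At w = 16: H = 27.
ΔH = 27 − 125 = -98.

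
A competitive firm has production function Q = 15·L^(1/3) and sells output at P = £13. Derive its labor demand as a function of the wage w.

L(w) = (65/w)^(3/2)

MP_L = (1/3)·15·L^(-2/3) = 5·L^(-2/3).
Setting P·MP_L = w: 65·L^(-2/3) = w.
Solving for L: L^(-2/3) = w/65, so L = (65/w)^(3/2).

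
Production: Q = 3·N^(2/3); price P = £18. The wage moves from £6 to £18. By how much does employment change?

ΔN = -208

From P·MP_N = w with MP_N = 2·N^(-1/3), the labor demand is N(w) = (36/w)^(3).
At w = 6: N = 216. At w = 18: N = 8.
ΔN = 8 − 216 = -208.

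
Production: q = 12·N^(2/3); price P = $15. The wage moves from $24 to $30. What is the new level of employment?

N* = 64

From P·MP_N = w with MP_N = 8·N^(-1/3), the labor demand is N(w) = (120/w)^(3).
At w = 24: N = 125. At w = 30: N = 64.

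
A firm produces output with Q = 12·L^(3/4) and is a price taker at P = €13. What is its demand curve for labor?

L(w) = (117/w)^(4)

MP_L = (3/4)·12·L^(-1/4) = 9·L^(-1/4).
Setting P·MP_L = w: 117·L^(-1/4) = w.
Solving for L: L^(-1/4) = w/117, so L = (117/w)^(4).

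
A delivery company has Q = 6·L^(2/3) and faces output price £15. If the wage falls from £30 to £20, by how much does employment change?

From P·MP_L = w with MP_L = 4·L^(-1/3), the labor demand is L(w) = (60/w)^(3).
At w = 30: L = 8. At w = 20: L = 27.
ΔL = 27 − 8 = 19.

ΔL = 19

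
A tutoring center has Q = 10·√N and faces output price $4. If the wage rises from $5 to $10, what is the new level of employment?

From P·MP_N = w with MP_N = 5·N^(-1/2), the labor demand is N(w) = (20/w)^(2).
At w = 5: N = 16. At w = 10: N = 4.

N* = 4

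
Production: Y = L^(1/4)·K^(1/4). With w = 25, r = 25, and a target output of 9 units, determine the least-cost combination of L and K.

Cost minimization requires the marginal rate of technical substitution to equal the input-price ratio: MP_L/MP_K = w/r.
Here MP_L/MP_K = (1/4)·(K/L)/(1/4) = (K/L). Setting this equal to 25/25 = 1 gives K = L.
Substituting into Y = 9: L^(1/4)·(L)^(1/4) = 9.
Solving, L = 81 and K = 81.

L* = 81, K* = 81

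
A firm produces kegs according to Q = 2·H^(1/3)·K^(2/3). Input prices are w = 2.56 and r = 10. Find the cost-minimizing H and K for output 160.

Cost minimization requires the marginal rate of technical substitution to equal the input-price ratio: MP_H/MP_K = w/r.
Here MP_H/MP_K = (1/3)·(K/H)/(2/3) = 0.5·(K/H). Setting this equal to 2.56/10 = 0.256 gives K = 0.512H.
Substituting into Q = 160: 2·H^(1/3)·(0.512H)^(2/3) = 160.
Solving, H = 125 and K = 64.

H* = 125, K* = 64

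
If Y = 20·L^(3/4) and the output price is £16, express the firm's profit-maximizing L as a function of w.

MP_L = (3/4)·20·L^(-1/4) = 15·L^(-1/4).
Setting P·MP_L = w: 240·L^(-1/4) = w.
Solving for L: L^(-1/4) = w/240, so L = (240/w)^(4).

L(w) = (240/w)^(4)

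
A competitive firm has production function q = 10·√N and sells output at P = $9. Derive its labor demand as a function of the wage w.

N(w) = 2025/w²

MP_N = (1/2)·10·N^(-1/2) = 5·N^(-1/2).
Setting P·MP_N = w: 45·N^(-1/2) = w.
Solving for N: N^(-1/2) = w/45, so N = (45/w)^(2).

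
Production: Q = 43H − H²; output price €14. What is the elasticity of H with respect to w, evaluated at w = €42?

ε = -0.075

From P·MP_H = w with MP_H = 43 − 2H, labor demand is H(w) = (43 − w/14)/2.
dH/dw = −1/(28) = -1/28.
At w = 42, H = 20, so ε = (dH/dw)·(w/H) = (-1/28)·(42/20) = -0.075.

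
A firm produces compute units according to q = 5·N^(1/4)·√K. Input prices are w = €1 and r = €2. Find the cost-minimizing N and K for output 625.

N* = 625, K* = 625

Cost minimization requires the marginal rate of technical substitution to equal the input-price ratio: MP_N/MP_K = w/r.
Here MP_N/MP_K = (1/4)·(K/N)/(1/2) = 0.5·(K/N). Setting this equal to 1/2 = 0.5 gives K = N.
Substituting into q = 625: 5·N^(1/4)·(N)^(1/2) = 625.
Solving, N = 625 and K = 625.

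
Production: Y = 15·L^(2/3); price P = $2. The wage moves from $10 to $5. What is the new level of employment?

From P·MP_L = w with MP_L = 10·L^(-1/3), the labor demand is L(w) = (20/w)^(3).
At w = 10: L = 8. At w = 5: L = 64.

L* = 64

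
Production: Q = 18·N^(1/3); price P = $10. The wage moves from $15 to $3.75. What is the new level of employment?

From P·MP_N = w with MP_N = 6·N^(-2/3), the labor demand is N(w) = (60/w)^(3/2).
At w = 15: N = 8. At w = 3.75: N = 64.

N* = 64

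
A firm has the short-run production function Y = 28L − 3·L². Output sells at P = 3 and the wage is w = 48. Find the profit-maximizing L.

L* = 2

The marginal product of L is MP_L = 28 − 6L.
A price-taking firm hires until the value of the marginal product equals the wage: P·MP_L = w, so 3·(28 − 6L) = 48.
Then 28 − 6L = 16, giving L = 2.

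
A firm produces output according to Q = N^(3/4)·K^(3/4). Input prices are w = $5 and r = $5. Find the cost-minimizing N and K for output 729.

N* = 81, K* = 81

Cost minimization requires the marginal rate of technical substitution to equal the input-price ratio: MP_N/MP_K = w/r.
Here MP_N/MP_K = (3/4)·(K/N)/(3/4) = (K/N). Setting this equal to 5/5 = 1 gives K = N.
Substituting into Q = 729: N^(3/4)·(N)^(3/4) = 729.
Solving, N = 81 and K = 81.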